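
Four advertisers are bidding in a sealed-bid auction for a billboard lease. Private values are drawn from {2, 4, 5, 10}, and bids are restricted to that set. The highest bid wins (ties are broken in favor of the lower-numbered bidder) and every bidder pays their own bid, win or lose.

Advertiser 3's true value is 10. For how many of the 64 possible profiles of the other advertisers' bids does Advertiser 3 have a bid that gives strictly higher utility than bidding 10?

40

Others bid (2, 2, 2): truth gives 0; bid 4 gives 6 > 0. Violating.
Others bid (2, 2, 4): truth gives 0; bid 4 gives 6 > 0. Violating.
Others bid (2, 2, 5): truth gives 0; bid 5 gives 5 > 0. Violating.
Others bid (2, 4, 2): truth gives 0; bid 5 gives 5 > 0. Violating.
Others bid (2, 2, 10): truth gives 0; no alternative beats it.
Others bid (2, 4, 10): truth gives 0; no alternative beats it.
(Checking all 64 profiles: 40 have a profitable deviation, 24 do not.)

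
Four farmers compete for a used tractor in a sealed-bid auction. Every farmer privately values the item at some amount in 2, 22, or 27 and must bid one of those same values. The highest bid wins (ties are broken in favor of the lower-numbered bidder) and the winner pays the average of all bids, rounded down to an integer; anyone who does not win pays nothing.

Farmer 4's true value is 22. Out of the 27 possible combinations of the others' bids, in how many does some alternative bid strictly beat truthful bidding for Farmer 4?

6

Others bid (2, 2, 22): truth gives 0; bid 27 gives 9 > 0. Violating.
Others bid (2, 22, 2): truth gives 0; bid 27 gives 9 > 0. Violating.
Others bid (2, 22, 22): truth gives 0; bid 27 gives 4 > 0. Violating.
Others bid (22, 2, 2): truth gives 0; bid 27 gives 9 > 0. Violating.
Others bid (2, 2, 2): truth gives 15; no alternative beats it.
Others bid (2, 2, 27): truth gives 0; no alternative beats it.
(Checking all 27 profiles: 6 have a profitable deviation, 21 do not.)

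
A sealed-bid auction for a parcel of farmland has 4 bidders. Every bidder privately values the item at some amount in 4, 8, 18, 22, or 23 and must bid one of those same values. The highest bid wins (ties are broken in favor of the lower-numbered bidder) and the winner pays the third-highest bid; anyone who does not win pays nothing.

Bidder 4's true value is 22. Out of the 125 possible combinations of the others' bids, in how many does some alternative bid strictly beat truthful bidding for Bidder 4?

27

Others bid (4, 4, 22): truth gives 0; bid 23 gives 18 > 0. Violating.
Others bid (4, 8, 22): truth gives 0; bid 23 gives 14 > 0. Violating.
Others bid (4, 18, 22): truth gives 0; bid 23 gives 4 > 0. Violating.
Others bid (4, 22, 4): truth gives 0; bid 23 gives 18 > 0. Violating.
Others bid (4, 4, 4): truth gives 18; no alternative beats it.
Others bid (4, 4, 8): truth gives 18; no alternative beats it.
(Checking all 125 profiles: 27 have a profitable deviation, 98 do not.)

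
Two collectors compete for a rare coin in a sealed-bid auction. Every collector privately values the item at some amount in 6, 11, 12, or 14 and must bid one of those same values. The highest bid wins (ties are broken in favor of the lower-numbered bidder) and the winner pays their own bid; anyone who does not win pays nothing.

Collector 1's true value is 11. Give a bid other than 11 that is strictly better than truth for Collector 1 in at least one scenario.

Suppose Collector 2 bids 6.
Bid 11: wins, pays 11, utility 11 - 11 = 0.
Bid 6: wins, pays 6, utility 11 - 6 = 5.
So bidding 6 beats truth here (5 > 0).

6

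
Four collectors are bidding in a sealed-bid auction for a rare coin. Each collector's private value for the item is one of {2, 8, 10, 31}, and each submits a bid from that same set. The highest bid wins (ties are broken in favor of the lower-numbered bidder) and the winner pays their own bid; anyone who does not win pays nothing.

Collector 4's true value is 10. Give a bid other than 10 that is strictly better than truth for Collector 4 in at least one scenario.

Suppose Collector 1 bids 2, Collector 2 bids 2 and Collector 3 bids 2.
Bid 10: wins, pays 10, utility 10 - 10 = 0.
Bid 8: wins, pays 8, utility 10 - 8 = 2.
So bidding 8 beats truth here (2 > 0).

8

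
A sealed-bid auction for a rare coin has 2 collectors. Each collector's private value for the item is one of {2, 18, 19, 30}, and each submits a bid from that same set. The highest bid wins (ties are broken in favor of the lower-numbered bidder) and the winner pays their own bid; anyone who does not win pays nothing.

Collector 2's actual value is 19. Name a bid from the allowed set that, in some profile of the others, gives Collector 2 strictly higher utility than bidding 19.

18

Suppose Collector 1 bids 2.
Bid 19: wins, pays 19, utility 19 - 19 = 0.
Bid 18: wins, pays 18, utility 19 - 18 = 1.
So bidding 18 beats truth here (1 > 0).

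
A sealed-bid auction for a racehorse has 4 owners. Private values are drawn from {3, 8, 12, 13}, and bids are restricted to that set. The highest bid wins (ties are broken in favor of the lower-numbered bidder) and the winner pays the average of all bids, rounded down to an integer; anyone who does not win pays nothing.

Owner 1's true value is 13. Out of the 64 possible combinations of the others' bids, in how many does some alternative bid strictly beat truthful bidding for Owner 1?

17

Others bid (3, 3, 3): truth gives 8; bid 3 gives 10 > 8. Violating.
Others bid (3, 3, 8): truth gives 7; bid 8 gives 8 > 7. Violating.
Others bid (3, 8, 3): truth gives 7; bid 8 gives 8 > 7. Violating.
Others bid (3, 8, 8): truth gives 5; bid 8 gives 7 > 5. Violating.
Others bid (3, 3, 12): truth gives 6; no alternative beats it.
Others bid (3, 3, 13): truth gives 5; no alternative beats it.
(Checking all 64 profiles: 17 have a profitable deviation, 47 do not.)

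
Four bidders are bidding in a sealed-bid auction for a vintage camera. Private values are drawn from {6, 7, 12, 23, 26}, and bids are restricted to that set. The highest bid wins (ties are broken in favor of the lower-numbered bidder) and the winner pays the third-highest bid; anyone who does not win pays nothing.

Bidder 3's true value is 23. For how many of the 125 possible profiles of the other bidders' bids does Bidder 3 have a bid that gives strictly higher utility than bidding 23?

27

Others bid (6, 6, 26): truth gives 0; bid 26 gives 17 > 0. Violating.
Others bid (6, 7, 26): truth gives 0; bid 26 gives 16 > 0. Violating.
Others bid (6, 12, 26): truth gives 0; bid 26 gives 11 > 0. Violating.
Others bid (6, 23, 6): truth gives 0; bid 26 gives 17 > 0. Violating.
Others bid (6, 6, 6): truth gives 17; no alternative beats it.
Others bid (6, 6, 7): truth gives 17; no alternative beats it.
(Checking all 125 profiles: 27 have a profitable deviation, 98 do not.)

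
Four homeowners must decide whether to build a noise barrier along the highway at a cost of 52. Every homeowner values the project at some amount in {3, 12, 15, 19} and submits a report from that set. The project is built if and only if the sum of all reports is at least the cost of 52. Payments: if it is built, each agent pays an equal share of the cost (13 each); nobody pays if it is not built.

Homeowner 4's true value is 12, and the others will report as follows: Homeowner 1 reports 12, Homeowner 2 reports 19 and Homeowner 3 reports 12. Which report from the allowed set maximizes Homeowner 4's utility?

3

Report 3: project not built, utility 0.
Report 12: project built, pays 13, utility 12 - 13 = -1.
Report 15: project built, pays 13, utility 12 - 13 = -1.
Report 19: project built, pays 13, utility 12 - 13 = -1.
The best choice is 3 with utility 0.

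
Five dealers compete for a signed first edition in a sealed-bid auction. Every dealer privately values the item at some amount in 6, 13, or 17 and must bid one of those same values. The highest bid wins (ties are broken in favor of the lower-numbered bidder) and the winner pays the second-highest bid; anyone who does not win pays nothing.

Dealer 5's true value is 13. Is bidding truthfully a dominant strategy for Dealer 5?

Check each profile of the others' bids and compare truth against every alternative bid.
Others bid (6, 6, 6, 6): truth gives 7, best alternative gives 7.
Others bid (6, 6, 6, 13): truth gives 0, best alternative gives 0.
Others bid (6, 6, 6, 17): truth gives 0, best alternative gives 0.
Others bid (6, 6, 13, 6): truth gives 0, best alternative gives 0.
Others bid (6, 6, 13, 13): truth gives 0, best alternative gives 0.
Others bid (6, 6, 13, 17): truth gives 0, best alternative gives 0.
(Remaining 75 profiles checked similarly; truth is weakly best in each.)
In every case the truthful bid is at least as good as any alternative, so it is a dominant strategy.

Yes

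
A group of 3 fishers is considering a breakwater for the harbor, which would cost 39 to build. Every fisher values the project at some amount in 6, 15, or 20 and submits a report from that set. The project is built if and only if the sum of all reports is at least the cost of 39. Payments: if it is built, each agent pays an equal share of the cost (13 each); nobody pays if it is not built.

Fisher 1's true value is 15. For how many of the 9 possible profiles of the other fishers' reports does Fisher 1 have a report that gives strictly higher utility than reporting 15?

Others report (6, 15): truth gives 0; report 20 gives 2 > 0. Violating.
Others report (15, 6): truth gives 0; report 20 gives 2 > 0. Violating.
Others report (6, 6): truth gives 0; no alternative beats it.
Others report (6, 20): truth gives 2; no alternative beats it.
(Checking all 9 profiles: 2 have a profitable deviation, 7 do not.)

2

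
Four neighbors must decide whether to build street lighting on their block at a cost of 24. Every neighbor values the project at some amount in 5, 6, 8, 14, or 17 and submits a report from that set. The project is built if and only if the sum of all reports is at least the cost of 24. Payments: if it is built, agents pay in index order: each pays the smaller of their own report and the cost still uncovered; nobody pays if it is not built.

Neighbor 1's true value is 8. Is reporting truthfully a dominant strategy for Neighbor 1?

Consider the case where Neighbor 2 reports 5, Neighbor 3 reports 5 and Neighbor 4 reports 8.
Truthful report 8: project built, pays 8, utility 8 - 8 = 0.
Report 6 instead: project built, pays 6, utility 8 - 6 = 2.
Since 2 > 0, reporting 6 is strictly better here, so truthful reporting is not dominant.

No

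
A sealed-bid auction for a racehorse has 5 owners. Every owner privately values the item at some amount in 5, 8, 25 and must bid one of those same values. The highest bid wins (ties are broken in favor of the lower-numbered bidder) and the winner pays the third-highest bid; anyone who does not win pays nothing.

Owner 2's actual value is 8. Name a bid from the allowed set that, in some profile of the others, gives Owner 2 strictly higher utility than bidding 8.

Suppose Owner 1 bids 5, Owner 3 bids 5, Owner 4 bids 5 and Owner 5 bids 25.
Bid 8: loses, pays 0, utility 0.
Bid 25: wins, pays 5, utility 8 - 5 = 3.
So bidding 25 beats truth here (3 > 0).

25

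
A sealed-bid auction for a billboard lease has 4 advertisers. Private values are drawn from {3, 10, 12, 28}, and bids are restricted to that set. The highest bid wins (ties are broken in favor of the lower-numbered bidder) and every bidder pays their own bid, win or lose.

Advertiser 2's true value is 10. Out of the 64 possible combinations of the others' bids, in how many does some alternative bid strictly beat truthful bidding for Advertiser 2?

60

Others bid (3, 3, 12): truth gives -10; bid 12 gives -2 > -10. Violating.
Others bid (3, 3, 28): truth gives -10; bid 3 gives -3 > -10. Violating.
Others bid (3, 10, 12): truth gives -10; bid 12 gives -2 > -10. Violating.
Others bid (3, 10, 28): truth gives -10; bid 3 gives -3 > -10. Violating.
Others bid (3, 3, 3): truth gives 0; no alternative beats it.
Others bid (3, 3, 10): truth gives 0; no alternative beats it.
(Checking all 64 profiles: 60 have a profitable deviation, 4 do not.)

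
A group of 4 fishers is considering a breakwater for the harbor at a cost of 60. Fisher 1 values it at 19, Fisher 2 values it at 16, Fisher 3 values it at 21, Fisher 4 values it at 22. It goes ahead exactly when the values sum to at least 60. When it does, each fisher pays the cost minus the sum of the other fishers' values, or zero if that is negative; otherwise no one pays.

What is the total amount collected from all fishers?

Total value 78 ≥ cost 60, so it is built.
Fisher 1: others sum to 59; max(0, 60 - 59) = 1.
Fisher 2: others sum to 62; max(0, 60 - 62) = 0.
Fisher 3: others sum to 57; max(0, 60 - 57) = 3.
Fisher 4: others sum to 56; max(0, 60 - 56) = 4.
Total collected = 1 + 0 + 3 + 4 = 8.

8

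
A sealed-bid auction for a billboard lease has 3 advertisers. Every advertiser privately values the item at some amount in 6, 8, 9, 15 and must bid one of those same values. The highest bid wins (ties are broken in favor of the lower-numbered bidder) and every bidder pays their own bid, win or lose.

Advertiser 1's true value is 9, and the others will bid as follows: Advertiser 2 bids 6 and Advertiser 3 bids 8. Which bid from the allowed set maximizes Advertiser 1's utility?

8

Bid 6: loses but pays 6, utility -6.
Bid 8: wins, pays 8, utility 9 - 8 = 1.
Bid 9: wins, pays 9, utility 9 - 9 = 0.
Bid 15: wins, pays 15, utility 9 - 15 = -6.
The best choice is 8 with utility 1.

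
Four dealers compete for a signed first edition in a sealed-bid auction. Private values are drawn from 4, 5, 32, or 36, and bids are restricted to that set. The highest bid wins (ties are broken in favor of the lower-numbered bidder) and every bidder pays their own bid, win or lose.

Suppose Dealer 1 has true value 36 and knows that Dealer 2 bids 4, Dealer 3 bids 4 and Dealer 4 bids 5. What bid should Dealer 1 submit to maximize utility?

Bid 4: loses but pays 4, utility -4.
Bid 5: wins, pays 5, utility 36 - 5 = 31.
Bid 32: wins, pays 32, utility 36 - 32 = 4.
Bid 36: wins, pays 36, utility 36 - 36 = 0.
The best choice is 5 with utility 31.

5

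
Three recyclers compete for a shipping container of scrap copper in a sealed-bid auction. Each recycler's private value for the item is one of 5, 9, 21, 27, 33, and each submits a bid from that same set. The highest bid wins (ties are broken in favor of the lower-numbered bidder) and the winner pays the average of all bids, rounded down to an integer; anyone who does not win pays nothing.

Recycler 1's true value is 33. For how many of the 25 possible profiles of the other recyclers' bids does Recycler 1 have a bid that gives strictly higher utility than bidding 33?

16

Others bid (5, 5): truth gives 19; bid 5 gives 28 > 19. Violating.
Others bid (5, 9): truth gives 18; bid 9 gives 26 > 18. Violating.
Others bid (5, 21): truth gives 14; bid 21 gives 18 > 14. Violating.
Others bid (5, 27): truth gives 12; bid 27 gives 14 > 12. Violating.
Others bid (5, 33): truth gives 10; no alternative beats it.
Others bid (9, 33): truth gives 8; no alternative beats it.
(Checking all 25 profiles: 16 have a profitable deviation, 9 do not.)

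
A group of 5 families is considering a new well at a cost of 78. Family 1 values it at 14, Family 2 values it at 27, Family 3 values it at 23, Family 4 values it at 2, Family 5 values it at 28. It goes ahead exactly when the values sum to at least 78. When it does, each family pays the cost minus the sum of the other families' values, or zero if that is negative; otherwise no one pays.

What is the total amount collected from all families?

Total value 94 ≥ cost 78, so it is built.
Family 1: others sum to 80; max(0, 78 - 80) = 0.
Family 2: others sum to 67; max(0, 78 - 67) = 11.
Family 3: others sum to 71; max(0, 78 - 71) = 7.
Family 4: others sum to 92; max(0, 78 - 92) = 0.
Family 5: others sum to 66; max(0, 78 - 66) = 12.
Total collected = 0 + 11 + 7 + 0 + 12 = 30.

30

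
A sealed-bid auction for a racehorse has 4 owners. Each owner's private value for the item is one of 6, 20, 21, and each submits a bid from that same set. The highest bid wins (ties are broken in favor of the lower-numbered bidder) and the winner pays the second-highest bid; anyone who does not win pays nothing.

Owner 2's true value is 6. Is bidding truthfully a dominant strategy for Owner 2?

Check each profile of the others' bids and compare truth against every alternative bid.
Others bid (6, 6, 20): truth gives 0, best alternative gives -14.
Others bid (6, 20, 6): truth gives 0, best alternative gives -14.
Others bid (6, 20, 20): truth gives 0, best alternative gives -14.
Others bid (6, 6, 6): truth gives 0, best alternative gives 0.
Others bid (6, 6, 21): truth gives 0, best alternative gives 0.
Others bid (6, 20, 21): truth gives 0, best alternative gives 0.
(Remaining 21 profiles checked similarly; truth is weakly best in each.)
In every case the truthful bid is at least as good as any alternative, so it is a dominant strategy.

Yes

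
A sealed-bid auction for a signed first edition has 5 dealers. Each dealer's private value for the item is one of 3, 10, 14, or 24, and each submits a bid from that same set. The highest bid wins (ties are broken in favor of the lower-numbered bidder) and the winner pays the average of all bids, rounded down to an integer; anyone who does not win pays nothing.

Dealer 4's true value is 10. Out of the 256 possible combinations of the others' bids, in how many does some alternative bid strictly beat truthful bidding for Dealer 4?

20

Others bid (3, 3, 3, 14): truth gives 0; bid 14 gives 3 > 0. Violating.
Others bid (3, 3, 10, 3): truth gives 0; bid 14 gives 4 > 0. Violating.
Others bid (3, 3, 10, 10): truth gives 0; bid 14 gives 2 > 0. Violating.
Others bid (3, 3, 10, 14): truth gives 0; bid 14 gives 2 > 0. Violating.
Others bid (3, 3, 3, 3): truth gives 6; no alternative beats it.
Others bid (3, 3, 3, 10): truth gives 5; no alternative beats it.
(Checking all 256 profiles: 20 have a profitable deviation, 236 do not.)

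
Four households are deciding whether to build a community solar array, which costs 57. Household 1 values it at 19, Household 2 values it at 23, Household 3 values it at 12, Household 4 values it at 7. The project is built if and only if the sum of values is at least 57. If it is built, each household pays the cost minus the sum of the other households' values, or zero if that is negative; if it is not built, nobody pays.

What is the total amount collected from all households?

45

Total value 61 ≥ cost 57, so it is built.
Household 1: others sum to 42; max(0, 57 - 42) = 15.
Household 2: others sum to 38; max(0, 57 - 38) = 19.
Household 3: others sum to 49; max(0, 57 - 49) = 8.
Household 4: others sum to 54; max(0, 57 - 54) = 3.
Total collected = 15 + 19 + 8 + 3 = 45.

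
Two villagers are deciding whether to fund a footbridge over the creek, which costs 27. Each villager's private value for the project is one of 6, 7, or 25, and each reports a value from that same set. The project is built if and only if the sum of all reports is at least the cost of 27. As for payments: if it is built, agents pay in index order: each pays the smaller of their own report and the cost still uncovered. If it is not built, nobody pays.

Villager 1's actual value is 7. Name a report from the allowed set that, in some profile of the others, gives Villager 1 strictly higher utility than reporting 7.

Suppose Villager 2 reports 25.
Report 7: project built, pays 7, utility 7 - 7 = 0.
Report 6: project built, pays 6, utility 7 - 6 = 1.
So reporting 6 beats truth here (1 > 0).

6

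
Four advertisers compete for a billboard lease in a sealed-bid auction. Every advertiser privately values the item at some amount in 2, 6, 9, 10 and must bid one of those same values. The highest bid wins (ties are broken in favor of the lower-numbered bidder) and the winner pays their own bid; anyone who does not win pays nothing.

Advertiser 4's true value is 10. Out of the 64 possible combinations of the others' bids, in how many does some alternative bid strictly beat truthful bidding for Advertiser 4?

8

Others bid (2, 2, 2): truth gives 0; bid 6 gives 4 > 0. Violating.
Others bid (2, 2, 6): truth gives 0; bid 9 gives 1 > 0. Violating.
Others bid (2, 6, 2): truth gives 0; bid 9 gives 1 > 0. Violating.
Others bid (2, 6, 6): truth gives 0; bid 9 gives 1 > 0. Violating.
Others bid (2, 2, 9): truth gives 0; no alternative beats it.
Others bid (2, 2, 10): truth gives 0; no alternative beats it.
(Checking all 64 profiles: 8 have a profitable deviation, 56 do not.)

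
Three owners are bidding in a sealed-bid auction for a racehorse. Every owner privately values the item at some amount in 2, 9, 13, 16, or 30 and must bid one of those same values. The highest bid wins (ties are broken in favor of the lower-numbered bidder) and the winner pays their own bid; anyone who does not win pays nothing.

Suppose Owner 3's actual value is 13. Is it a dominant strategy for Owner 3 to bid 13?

No

Consider the case where Owner 1 bids 2 and Owner 2 bids 2.
Truthful bid 13: wins, pays 13, utility 13 - 13 = 0.
Bid 9 instead: wins, pays 9, utility 13 - 9 = 4.
Since 4 > 0, bidding 9 is strictly better here, so truthful bidding is not dominant.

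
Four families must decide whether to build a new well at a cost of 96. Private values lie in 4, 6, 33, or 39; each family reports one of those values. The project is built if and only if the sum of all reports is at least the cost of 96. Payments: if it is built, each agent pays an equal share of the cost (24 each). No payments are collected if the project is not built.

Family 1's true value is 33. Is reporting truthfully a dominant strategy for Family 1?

Check each profile of the others' reports and compare truth against every alternative report.
Others report (4, 33, 33): truth gives 9, best alternative gives 9.
Others report (4, 33, 39): truth gives 9, best alternative gives 9.
Others report (4, 39, 33): truth gives 9, best alternative gives 9.
Others report (4, 39, 39): truth gives 9, best alternative gives 9.
Others report (6, 33, 33): truth gives 9, best alternative gives 9.
Others report (6, 33, 39): truth gives 9, best alternative gives 9.
(Remaining 58 profiles checked similarly; truth is weakly best in each.)
In every case the truthful report is at least as good as any alternative, so it is a dominant strategy.

Yes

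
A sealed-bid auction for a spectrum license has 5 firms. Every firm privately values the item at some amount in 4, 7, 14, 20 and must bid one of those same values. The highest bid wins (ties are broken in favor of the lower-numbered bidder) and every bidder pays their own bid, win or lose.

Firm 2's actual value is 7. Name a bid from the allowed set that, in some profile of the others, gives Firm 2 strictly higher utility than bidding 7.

Suppose Firm 1 bids 4, Firm 3 bids 4, Firm 4 bids 4 and Firm 5 bids 14.
Bid 7: loses but pays 7, utility -7.
Bid 4: loses but pays 4, utility -4.
So bidding 4 beats truth here (-4 > -7).

4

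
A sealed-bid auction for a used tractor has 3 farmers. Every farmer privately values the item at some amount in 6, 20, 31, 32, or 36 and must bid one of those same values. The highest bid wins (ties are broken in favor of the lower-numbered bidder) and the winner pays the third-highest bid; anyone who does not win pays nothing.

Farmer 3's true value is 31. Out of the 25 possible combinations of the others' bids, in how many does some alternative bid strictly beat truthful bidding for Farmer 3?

Others bid (6, 31): truth gives 0; bid 32 gives 25 > 0. Violating.
Others bid (6, 32): truth gives 0; bid 36 gives 25 > 0. Violating.
Others bid (20, 31): truth gives 0; bid 32 gives 11 > 0. Violating.
Others bid (20, 32): truth gives 0; bid 36 gives 11 > 0. Violating.
Others bid (6, 6): truth gives 25; no alternative beats it.
Others bid (6, 20): truth gives 25; no alternative beats it.
(Checking all 25 profiles: 8 have a profitable deviation, 17 do not.)

8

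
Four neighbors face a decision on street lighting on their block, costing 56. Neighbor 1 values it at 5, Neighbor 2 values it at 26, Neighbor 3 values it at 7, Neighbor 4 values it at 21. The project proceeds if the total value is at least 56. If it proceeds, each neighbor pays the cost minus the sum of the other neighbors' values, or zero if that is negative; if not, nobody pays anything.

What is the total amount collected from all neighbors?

47

Total value 59 ≥ cost 56, so it is built.
Neighbor 1: others sum to 54; max(0, 56 - 54) = 2.
Neighbor 2: others sum to 33; max(0, 56 - 33) = 23.
Neighbor 3: others sum to 52; max(0, 56 - 52) = 4.
Neighbor 4: others sum to 38; max(0, 56 - 38) = 18.
Total collected = 2 + 23 + 4 + 18 = 47.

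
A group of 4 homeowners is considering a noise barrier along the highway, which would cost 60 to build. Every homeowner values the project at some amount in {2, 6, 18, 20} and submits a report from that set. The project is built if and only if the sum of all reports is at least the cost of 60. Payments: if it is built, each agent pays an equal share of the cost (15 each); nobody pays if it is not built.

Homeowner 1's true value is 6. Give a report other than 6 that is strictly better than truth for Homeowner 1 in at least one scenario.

2

Suppose Homeowner 2 reports 18, Homeowner 3 reports 18 and Homeowner 4 reports 18.
Report 6: project built, pays 15, utility 6 - 15 = -9.
Report 2: project not built, utility 0.
So reporting 2 beats truth here (0 > -9).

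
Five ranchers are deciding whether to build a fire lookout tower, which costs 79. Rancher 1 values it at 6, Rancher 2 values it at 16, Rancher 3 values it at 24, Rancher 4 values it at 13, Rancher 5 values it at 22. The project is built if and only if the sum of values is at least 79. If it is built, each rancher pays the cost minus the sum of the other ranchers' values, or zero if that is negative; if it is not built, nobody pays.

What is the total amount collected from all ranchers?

71

Total value 81 ≥ cost 79, so it is built.
Rancher 1: others sum to 75; max(0, 79 - 75) = 4.
Rancher 2: others sum to 65; max(0, 79 - 65) = 14.
Rancher 3: others sum to 57; max(0, 79 - 57) = 22.
Rancher 4: others sum to 68; max(0, 79 - 68) = 11.
Rancher 5: others sum to 59; max(0, 79 - 59) = 20.
Total collected = 4 + 14 + 22 + 11 + 20 = 71.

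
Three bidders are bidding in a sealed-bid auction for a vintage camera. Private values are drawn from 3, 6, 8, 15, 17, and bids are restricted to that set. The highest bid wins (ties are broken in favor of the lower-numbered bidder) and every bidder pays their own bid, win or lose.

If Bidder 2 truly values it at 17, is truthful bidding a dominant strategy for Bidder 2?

No

Consider the case where Bidder 1 bids 3 and Bidder 3 bids 3.
Truthful bid 17: wins, pays 17, utility 17 - 17 = 0.
Bid 6 instead: wins, pays 6, utility 17 - 6 = 11.
Since 11 > 0, bidding 6 is strictly better here, so truthful bidding is not dominant.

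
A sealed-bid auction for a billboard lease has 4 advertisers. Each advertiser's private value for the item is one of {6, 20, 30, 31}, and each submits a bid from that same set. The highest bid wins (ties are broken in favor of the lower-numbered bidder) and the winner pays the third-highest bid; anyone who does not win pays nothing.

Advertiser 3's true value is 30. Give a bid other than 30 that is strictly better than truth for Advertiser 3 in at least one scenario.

31

Suppose Advertiser 1 bids 6, Advertiser 2 bids 6 and Advertiser 4 bids 31.
Bid 30: loses, pays 0, utility 0.
Bid 31: wins, pays 6, utility 30 - 6 = 24.
So bidding 31 beats truth here (24 > 0).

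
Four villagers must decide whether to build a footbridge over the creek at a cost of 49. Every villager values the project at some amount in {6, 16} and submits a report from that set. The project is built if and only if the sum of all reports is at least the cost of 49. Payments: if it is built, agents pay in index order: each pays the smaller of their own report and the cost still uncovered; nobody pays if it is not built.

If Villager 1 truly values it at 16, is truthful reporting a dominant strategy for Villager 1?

Consider the case where Villager 2 reports 16, Villager 3 reports 16 and Villager 4 reports 16.
Truthful report 16: project built, pays 16, utility 16 - 16 = 0.
Report 6 instead: project built, pays 6, utility 16 - 6 = 10.
Since 10 > 0, reporting 6 is strictly better here, so truthful reporting is not dominant.

No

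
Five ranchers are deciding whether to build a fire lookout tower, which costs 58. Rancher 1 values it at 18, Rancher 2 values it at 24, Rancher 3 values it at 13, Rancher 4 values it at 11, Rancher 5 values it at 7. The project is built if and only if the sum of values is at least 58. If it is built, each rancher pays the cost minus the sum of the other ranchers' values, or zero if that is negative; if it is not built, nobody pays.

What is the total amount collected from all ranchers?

Total value 73 ≥ cost 58, so it is built.
Rancher 1: others sum to 55; max(0, 58 - 55) = 3.
Rancher 2: others sum to 49; max(0, 58 - 49) = 9.
Rancher 3: others sum to 60; max(0, 58 - 60) = 0.
Rancher 4: others sum to 62; max(0, 58 - 62) = 0.
Rancher 5: others sum to 66; max(0, 58 - 66) = 0.
Total collected = 3 + 9 + 0 + 0 + 0 = 12.

12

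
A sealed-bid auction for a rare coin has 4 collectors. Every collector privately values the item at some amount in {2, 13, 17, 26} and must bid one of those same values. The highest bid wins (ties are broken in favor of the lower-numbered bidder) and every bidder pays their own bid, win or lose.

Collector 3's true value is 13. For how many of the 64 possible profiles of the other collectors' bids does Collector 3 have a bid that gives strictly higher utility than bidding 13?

62

Others bid (2, 2, 17): truth gives -13; bid 2 gives -2 > -13. Violating.
Others bid (2, 2, 26): truth gives -13; bid 2 gives -2 > -13. Violating.
Others bid (2, 13, 2): truth gives -13; bid 2 gives -2 > -13. Violating.
Others bid (2, 13, 13): truth gives -13; bid 2 gives -2 > -13. Violating.
Others bid (2, 2, 2): truth gives 0; no alternative beats it.
Others bid (2, 2, 13): truth gives 0; no alternative beats it.
(Checking all 64 profiles: 62 have a profitable deviation, 2 do not.)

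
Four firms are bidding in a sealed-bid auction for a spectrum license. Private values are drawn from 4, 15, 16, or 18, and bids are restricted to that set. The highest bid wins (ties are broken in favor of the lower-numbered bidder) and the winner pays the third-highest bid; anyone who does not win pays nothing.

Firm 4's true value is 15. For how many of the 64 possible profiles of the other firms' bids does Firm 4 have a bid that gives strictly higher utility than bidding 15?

6

Others bid (4, 4, 15): truth gives 0; bid 16 gives 11 > 0. Violating.
Others bid (4, 4, 16): truth gives 0; bid 18 gives 11 > 0. Violating.
Others bid (4, 15, 4): truth gives 0; bid 16 gives 11 > 0. Violating.
Others bid (4, 16, 4): truth gives 0; bid 18 gives 11 > 0. Violating.
Others bid (4, 4, 4): truth gives 11; no alternative beats it.
Others bid (4, 4, 18): truth gives 0; no alternative beats it.
(Checking all 64 profiles: 6 have a profitable deviation, 58 do not.)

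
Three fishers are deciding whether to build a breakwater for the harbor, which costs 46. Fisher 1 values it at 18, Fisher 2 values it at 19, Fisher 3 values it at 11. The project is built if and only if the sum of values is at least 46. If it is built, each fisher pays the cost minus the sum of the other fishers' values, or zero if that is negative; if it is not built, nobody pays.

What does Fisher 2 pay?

Total value 48 ≥ cost 46, so the project is built.
The other fishers' values sum to 29.
Cost minus that sum is 46 - 29 = 17.

17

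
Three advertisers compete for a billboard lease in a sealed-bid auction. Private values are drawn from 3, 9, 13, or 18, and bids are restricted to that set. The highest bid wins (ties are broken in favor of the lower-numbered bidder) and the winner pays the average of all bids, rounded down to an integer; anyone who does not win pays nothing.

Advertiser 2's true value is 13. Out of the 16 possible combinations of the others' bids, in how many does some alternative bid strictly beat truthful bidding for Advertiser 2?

3

Others bid (3, 3): truth gives 7; bid 9 gives 8 > 7. Violating.
Others bid (3, 9): truth gives 5; bid 9 gives 6 > 5. Violating.
Others bid (13, 3): truth gives 0; bid 18 gives 2 > 0. Violating.
Others bid (3, 13): truth gives 4; no alternative beats it.
Others bid (3, 18): truth gives 0; no alternative beats it.
(Checking all 16 profiles: 3 have a profitable deviation, 13 do not.)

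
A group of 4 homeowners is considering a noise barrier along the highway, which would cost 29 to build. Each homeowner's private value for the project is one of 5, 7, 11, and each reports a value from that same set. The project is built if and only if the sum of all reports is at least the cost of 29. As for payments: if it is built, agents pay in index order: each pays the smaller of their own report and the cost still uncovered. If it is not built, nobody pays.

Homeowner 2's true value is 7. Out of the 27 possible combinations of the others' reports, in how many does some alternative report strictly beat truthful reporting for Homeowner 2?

Others report (5, 11, 11): truth gives 0; report 5 gives 2 > 0. Violating.
Others report (7, 7, 11): truth gives 0; report 5 gives 2 > 0. Violating.
Others report (7, 11, 7): truth gives 0; report 5 gives 2 > 0. Violating.
Others report (7, 11, 11): truth gives 0; report 5 gives 2 > 0. Violating.
Others report (5, 5, 5): truth gives 0; no alternative beats it.
Others report (5, 5, 7): truth gives 0; no alternative beats it.
(Checking all 27 profiles: 10 have a profitable deviation, 17 do not.)

10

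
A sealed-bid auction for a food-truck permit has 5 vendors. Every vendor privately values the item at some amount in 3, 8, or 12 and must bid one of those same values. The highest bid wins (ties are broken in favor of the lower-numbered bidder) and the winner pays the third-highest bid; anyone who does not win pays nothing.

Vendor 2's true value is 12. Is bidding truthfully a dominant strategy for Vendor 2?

Check each profile of the others' bids and compare truth against every alternative bid.
Others bid (3, 3, 3, 12): truth gives 9, best alternative gives 0.
Others bid (3, 3, 12, 3): truth gives 9, best alternative gives 0.
Others bid (3, 12, 3, 3): truth gives 9, best alternative gives 0.
Others bid (8, 3, 3, 3): truth gives 9, best alternative gives 0.
Others bid (3, 3, 8, 12): truth gives 4, best alternative gives 0.
Others bid (3, 3, 12, 8): truth gives 4, best alternative gives 0.
(Remaining 75 profiles checked similarly; truth is weakly best in each.)
In every case the truthful bid is at least as good as any alternative, so it is a dominant strategy.

Yes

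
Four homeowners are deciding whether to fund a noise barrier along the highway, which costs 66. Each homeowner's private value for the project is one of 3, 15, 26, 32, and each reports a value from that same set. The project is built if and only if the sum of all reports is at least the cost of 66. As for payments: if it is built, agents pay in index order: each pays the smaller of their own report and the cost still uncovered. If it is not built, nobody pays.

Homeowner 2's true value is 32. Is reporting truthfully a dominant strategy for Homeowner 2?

Consider the case where Homeowner 1 reports 3, Homeowner 3 reports 15 and Homeowner 4 reports 26.
Truthful report 32: project built, pays 32, utility 32 - 32 = 0.
Report 26 instead: project built, pays 26, utility 32 - 26 = 6.
Since 6 > 0, reporting 26 is strictly better here, so truthful reporting is not dominant.

No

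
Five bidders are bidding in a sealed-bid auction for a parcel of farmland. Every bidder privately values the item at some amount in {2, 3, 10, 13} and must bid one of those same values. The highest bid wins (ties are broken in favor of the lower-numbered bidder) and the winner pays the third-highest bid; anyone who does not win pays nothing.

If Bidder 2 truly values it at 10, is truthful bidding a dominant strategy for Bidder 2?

No

Consider the case where Bidder 1 bids 2, Bidder 3 bids 2, Bidder 4 bids 2 and Bidder 5 bids 13.
Truthful bid 10: loses, pays 0, utility 0.
Bid 13 instead: wins, pays 2, utility 10 - 2 = 8.
Since 8 > 0, bidding 13 is strictly better here, so truthful bidding is not dominant.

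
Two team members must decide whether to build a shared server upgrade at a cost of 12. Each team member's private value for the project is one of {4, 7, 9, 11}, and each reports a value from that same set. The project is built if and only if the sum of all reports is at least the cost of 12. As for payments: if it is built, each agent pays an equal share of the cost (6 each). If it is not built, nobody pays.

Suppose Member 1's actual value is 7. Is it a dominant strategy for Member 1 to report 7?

No

Consider the case where Member 2 reports 4.
Truthful report 7: project not built, utility 0.
Report 9 instead: project built, pays 6, utility 7 - 6 = 1.
Since 1 > 0, reporting 9 is strictly better here, so truthful reporting is not dominant.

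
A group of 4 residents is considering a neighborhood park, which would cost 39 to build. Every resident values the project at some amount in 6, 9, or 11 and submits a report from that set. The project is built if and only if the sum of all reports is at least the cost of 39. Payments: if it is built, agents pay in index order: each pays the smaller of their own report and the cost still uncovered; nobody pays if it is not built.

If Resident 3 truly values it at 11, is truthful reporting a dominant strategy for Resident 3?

No

Consider the case where Resident 1 reports 9, Resident 2 reports 11 and Resident 4 reports 11.
Truthful report 11: project built, pays 11, utility 11 - 11 = 0.
Report 9 instead: project built, pays 9, utility 11 - 9 = 2.
Since 2 > 0, reporting 9 is strictly better here, so truthful reporting is not dominant.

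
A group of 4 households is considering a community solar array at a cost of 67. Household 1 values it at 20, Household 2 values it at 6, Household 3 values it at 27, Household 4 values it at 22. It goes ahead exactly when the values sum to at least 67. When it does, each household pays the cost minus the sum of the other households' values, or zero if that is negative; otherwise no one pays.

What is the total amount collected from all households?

45

Total value 75 ≥ cost 67, so it is built.
Household 1: others sum to 55; max(0, 67 - 55) = 12.
Household 2: others sum to 69; max(0, 67 - 69) = 0.
Household 3: others sum to 48; max(0, 67 - 48) = 19.
Household 4: others sum to 53; max(0, 67 - 53) = 14.
Total collected = 12 + 0 + 19 + 14 = 45.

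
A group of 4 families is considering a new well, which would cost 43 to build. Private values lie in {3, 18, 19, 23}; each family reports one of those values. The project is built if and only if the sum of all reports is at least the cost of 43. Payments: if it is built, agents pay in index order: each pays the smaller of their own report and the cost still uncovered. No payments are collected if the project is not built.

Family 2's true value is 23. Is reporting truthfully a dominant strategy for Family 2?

Consider the case where Family 1 reports 3, Family 3 reports 3 and Family 4 reports 18.
Truthful report 23: project built, pays 23, utility 23 - 23 = 0.
Report 19 instead: project built, pays 19, utility 23 - 19 = 4.
Since 4 > 0, reporting 19 is strictly better here, so truthful reporting is not dominant.

No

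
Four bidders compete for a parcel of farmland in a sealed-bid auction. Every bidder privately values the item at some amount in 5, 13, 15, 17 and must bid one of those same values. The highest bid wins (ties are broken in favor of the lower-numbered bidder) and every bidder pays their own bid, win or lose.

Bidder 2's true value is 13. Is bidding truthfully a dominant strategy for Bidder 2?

Consider the case where Bidder 1 bids 5, Bidder 3 bids 5 and Bidder 4 bids 15.
Truthful bid 13: loses but pays 13, utility -13.
Bid 5 instead: loses but pays 5, utility -5.
Since -5 > -13, bidding 5 is strictly better here, so truthful bidding is not dominant.

No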